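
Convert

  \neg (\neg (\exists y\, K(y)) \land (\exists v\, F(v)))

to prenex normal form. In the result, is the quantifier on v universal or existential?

Move each ¬ inward, flipping quantifiers it crosses:
  (\exists y\, K(y)) \lor (\forall v\, \neg F(v))
Finally move all quantifiers to the prefix:
  \exists y\, \forall v\, (K(y) \lor \neg F(v))
The quantifier \exists v sits under an odd number of negations, so it flips to \forall v.

universal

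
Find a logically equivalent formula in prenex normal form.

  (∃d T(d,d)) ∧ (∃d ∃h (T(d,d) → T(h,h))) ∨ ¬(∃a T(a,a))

∃d ∃x1 ∃h ∀a (T(d,d) ∧ (¬T(x1,x1) ∨ T(h,h)) ∨ ¬T(a,a))

Rewrite implications/biconditionals: A → B as ¬A ∨ B.
  (∃d T(d,d)) ∧ (∃d ∃h (¬T(d,d) ∨ T(h,h))) ∨ ¬(∃a T(a,a))
Drive negations inward (¬∀x A ≡ ∃x ¬A, ¬∃x A ≡ ∀x ¬A, De Morgan for ∧/∨):
  (∃d T(d,d)) ∧ (∃d ∃h (¬T(d,d) ∨ T(h,h))) ∨ (∀a ¬T(a,a))
Standardize variables apart so no two quantifiers bind the same name: d↦x1.
  (∃d T(d,d)) ∧ (∃x1 ∃h (¬T(x1,x1) ∨ T(h,h))) ∨ (∀a ¬T(a,a))
Finally move all quantifiers to the prefix:
  ∃d ∃x1 ∃h ∀a (T(d,d) ∧ (¬T(x1,x1) ∨ T(h,h)) ∨ ¬T(a,a))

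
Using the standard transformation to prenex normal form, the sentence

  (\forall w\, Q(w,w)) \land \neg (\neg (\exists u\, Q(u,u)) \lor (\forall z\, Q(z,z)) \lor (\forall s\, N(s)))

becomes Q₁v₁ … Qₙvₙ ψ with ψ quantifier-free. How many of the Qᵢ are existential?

3

Drive negations inward (¬∀x A ≡ ∃x ¬A, ¬∃x A ≡ ∀x ¬A, De Morgan for ∧/∨):
  (\forall w\, Q(w,w)) \land (\exists u\, Q(u,u)) \land (\exists z\, \neg Q(z,z)) \land (\exists s\, \neg N(s))
All bound variables are already distinct, so no renaming is needed.
Pull the quantifiers to the front (each side's bound variable is not free in the other side):
  \forall w\, \exists u\, \exists z\, \exists s\, (Q(w,w) \land Q(u,u) \land \neg Q(z,z) \land \neg N(s))
The prefix is \forall w \exists u \exists z \exists s: 1 universal, 3 existential.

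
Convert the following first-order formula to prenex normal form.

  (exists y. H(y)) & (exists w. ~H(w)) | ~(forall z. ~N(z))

Push ¬ through the quantifiers and connectives to reach negation normal form:
  (exists y. H(y)) & (exists w. ~H(w)) | (exists z. N(z))
Pull the quantifiers to the front (each side's bound variable is not free in the other side):
  exists y. exists w. exists z. (H(y) & ~H(w) | N(z))

exists y. exists w. exists z. (H(y) & ~H(w) | N(z))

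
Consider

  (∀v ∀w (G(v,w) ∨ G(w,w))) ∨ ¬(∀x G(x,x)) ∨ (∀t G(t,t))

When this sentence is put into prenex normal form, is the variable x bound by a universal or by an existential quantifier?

Drive negations inward (¬∀x A ≡ ∃x ¬A, ¬∃x A ≡ ∀x ¬A, De Morgan for ∧/∨):
  (∀v ∀w (G(v,w) ∨ G(w,w))) ∨ (∃x ¬G(x,x)) ∨ (∀t G(t,t))
All bound variables are already distinct, so no renaming is needed.
Extract every quantifier outward, since the variables are now distinct and don't occur free across branches:
  ∀v ∀w ∃x ∀t (G(v,w) ∨ G(w,w) ∨ ¬G(x,x) ∨ G(t,t))
The quantifier ∀x sits under an odd number of negations, so it flips to ∃x.

existential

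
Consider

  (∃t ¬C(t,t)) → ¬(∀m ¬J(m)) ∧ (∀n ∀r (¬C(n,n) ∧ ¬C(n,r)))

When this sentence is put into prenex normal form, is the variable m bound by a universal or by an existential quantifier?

existential

Rewrite implications/biconditionals: A → B as ¬A ∨ B.
  ¬(∃t ¬C(t,t)) ∨ ¬(∀m ¬J(m)) ∧ (∀n ∀r (¬C(n,n) ∧ ¬C(n,r)))
Move each ¬ inward, flipping quantifiers it crosses:
  (∀t C(t,t)) ∨ (∃m J(m)) ∧ (∀n ∀r (¬C(n,n) ∧ ¬C(n,r)))
Extract every quantifier outward, since the variables are now distinct and don't occur free across branches:
  ∀t ∃m ∀n ∀r (C(t,t) ∨ J(m) ∧ ¬C(n,n) ∧ ¬C(n,r))
The quantifier ∀m sits under an odd number of negations (counting the antecedent side of each →), so it flips to ∃m.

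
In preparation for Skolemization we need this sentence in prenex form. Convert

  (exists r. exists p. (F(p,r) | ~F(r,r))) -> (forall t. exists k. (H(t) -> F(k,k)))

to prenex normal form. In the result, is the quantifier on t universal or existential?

universal

Rewrite implications/biconditionals: A → B as ¬A ∨ B.
  ~(exists r. exists p. (F(p,r) | ~F(r,r))) | (forall t. exists k. (~H(t) | F(k,k)))
Drive negations inward (¬∀x A ≡ ∃x ¬A, ¬∃x A ≡ ∀x ¬A, De Morgan for ∧/∨):
  (forall r. forall p. (~F(p,r) & F(r,r))) | (forall t. exists k. (~H(t) | F(k,k)))
All bound variables are already distinct, so no renaming is needed.
Finally move all quantifiers to the prefix:
  forall r. forall p. forall t. exists k. (~F(p,r) & F(r,r) | ~H(t) | F(k,k))
The quantifier forall t sits under an even number of negations (counting the antecedent side of each →), so it remains universal.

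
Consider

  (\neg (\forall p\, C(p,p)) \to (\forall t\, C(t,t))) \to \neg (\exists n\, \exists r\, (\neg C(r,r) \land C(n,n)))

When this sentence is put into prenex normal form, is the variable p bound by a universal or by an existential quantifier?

existential

First replace A → B with ¬A ∨ B.
  \neg (\neg \neg (\forall p\, C(p,p)) \lor (\forall t\, C(t,t))) \lor \neg (\exists n\, \exists r\, (\neg C(r,r) \land C(n,n)))
Move each ¬ inward, flipping quantifiers it crosses:
  (\exists p\, \neg C(p,p)) \land (\exists t\, \neg C(t,t)) \lor (\forall n\, \forall r\, (C(r,r) \lor \neg C(n,n)))
Pull the quantifiers to the front (each side's bound variable is not free in the other side):
  \exists p\, \exists t\, \forall n\, \forall r\, (\neg C(p,p) \land \neg C(t,t) \lor C(r,r) \lor \neg C(n,n))
The quantifier \forall p sits under an odd number of negations (counting the antecedent side of each →), so it flips to \exists p.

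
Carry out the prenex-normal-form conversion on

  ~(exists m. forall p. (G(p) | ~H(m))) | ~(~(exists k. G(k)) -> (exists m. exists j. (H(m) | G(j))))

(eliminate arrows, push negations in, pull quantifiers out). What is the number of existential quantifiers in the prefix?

First replace A → B with ¬A ∨ B.
  ~(exists m. forall p. (G(p) | ~H(m))) | ~(~~(exists k. G(k)) | (exists m. exists j. (H(m) | G(j))))
Move each ¬ inward, flipping quantifiers it crosses:
  (forall m. exists p. (~G(p) & H(m))) | (forall k. ~G(k)) & (forall m. forall j. (~H(m) & ~G(j)))
Give each quantifier a distinct variable: m↦u.
  (forall m. exists p. (~G(p) & H(m))) | (forall k. ~G(k)) & (forall u. forall j. (~H(u) & ~G(j)))
Extract every quantifier outward, since the variables are now distinct and don't occur free across branches:
  forall m. exists p. forall k. forall u. forall j. (~G(p) & H(m) | ~G(k) & ~H(u) & ~G(j))
The prefix is forall m exists p forall k forall u forall j: 4 universal, 1 existential.

1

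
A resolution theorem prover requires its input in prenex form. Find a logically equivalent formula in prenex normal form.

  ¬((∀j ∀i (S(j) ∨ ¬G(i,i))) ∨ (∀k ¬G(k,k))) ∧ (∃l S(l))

∃j ∃i ∃k ∃l (¬S(j) ∧ G(i,i) ∧ G(k,k) ∧ S(l))

Move each ¬ inward, flipping quantifiers it crosses:
  (∃j ∃i (¬S(j) ∧ G(i,i))) ∧ (∃k G(k,k)) ∧ (∃l S(l))
Pull the quantifiers to the front (each side's bound variable is not free in the other side):
  ∃j ∃i ∃k ∃l (¬S(j) ∧ G(i,i) ∧ G(k,k) ∧ S(l))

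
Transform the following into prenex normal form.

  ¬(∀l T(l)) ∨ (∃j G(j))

Move each ¬ inward, flipping quantifiers it crosses:
  (∃l ¬T(l)) ∨ (∃j G(j))
All bound variables are already distinct, so no renaming is needed.
Finally move all quantifiers to the prefix:
  ∃l ∃j (¬T(l) ∨ G(j))

∃l ∃j (¬T(l) ∨ G(j))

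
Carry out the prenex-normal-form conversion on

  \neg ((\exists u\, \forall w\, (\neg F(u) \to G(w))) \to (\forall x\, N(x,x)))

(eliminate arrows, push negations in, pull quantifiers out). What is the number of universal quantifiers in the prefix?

1

Rewrite implications/biconditionals: A → B as ¬A ∨ B.
  \neg (\neg (\exists u\, \forall w\, (\neg \neg F(u) \lor G(w))) \lor (\forall x\, N(x,x)))
Move each ¬ inward, flipping quantifiers it crosses:
  (\exists u\, \forall w\, (F(u) \lor G(w))) \land (\exists x\, \neg N(x,x))
Finally move all quantifiers to the prefix:
  \exists u\, \forall w\, \exists x\, ((F(u) \lor G(w)) \land \neg N(x,x))
The prefix is \exists u \forall w \exists x: 1 universal, 2 existential.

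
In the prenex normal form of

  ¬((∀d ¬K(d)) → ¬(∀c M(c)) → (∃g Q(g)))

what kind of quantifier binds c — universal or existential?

First replace A → B with ¬A ∨ B.
  ¬(¬(∀d ¬K(d)) ∨ ¬¬(∀c M(c)) ∨ (∃g Q(g)))
Move each ¬ inward, flipping quantifiers it crosses:
  (∀d ¬K(d)) ∧ (∃c ¬M(c)) ∧ (∀g ¬Q(g))
Extract every quantifier outward, since the variables are now distinct and don't occur free across branches:
  ∀d ∃c ∀g (¬K(d) ∧ ¬M(c) ∧ ¬Q(g))
The quantifier ∀c sits under an odd number of negations (counting the antecedent side of each →), so it flips to ∃c.

existential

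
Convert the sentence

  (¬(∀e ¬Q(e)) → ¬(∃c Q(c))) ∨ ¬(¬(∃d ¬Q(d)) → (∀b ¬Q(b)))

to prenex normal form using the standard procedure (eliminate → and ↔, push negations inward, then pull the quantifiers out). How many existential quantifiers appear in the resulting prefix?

First replace A → B with ¬A ∨ B.
  ¬¬(∀e ¬Q(e)) ∨ ¬(∃c Q(c)) ∨ ¬(¬¬(∃d ¬Q(d)) ∨ (∀b ¬Q(b)))
Drive negations inward (¬∀x A ≡ ∃x ¬A, ¬∃x A ≡ ∀x ¬A, De Morgan for ∧/∨):
  (∀e ¬Q(e)) ∨ (∀c ¬Q(c)) ∨ (∀d Q(d)) ∧ (∃b Q(b))
Extract every quantifier outward, since the variables are now distinct and don't occur free across branches:
  ∀e ∀c ∀d ∃b (¬Q(e) ∨ ¬Q(c) ∨ Q(d) ∧ Q(b))
The prefix is ∀e ∀c ∀d ∃b: 3 universal, 1 existential.

1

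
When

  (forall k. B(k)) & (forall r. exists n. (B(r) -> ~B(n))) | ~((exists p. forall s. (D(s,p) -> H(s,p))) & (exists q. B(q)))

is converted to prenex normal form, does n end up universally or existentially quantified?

existential

Rewrite implications/biconditionals: A → B as ¬A ∨ B.
  (forall k. B(k)) & (forall r. exists n. (~B(r) | ~B(n))) | ~((exists p. forall s. (~D(s,p) | H(s,p))) & (exists q. B(q)))
Move each ¬ inward, flipping quantifiers it crosses:
  (forall k. B(k)) & (forall r. exists n. (~B(r) | ~B(n))) | (forall p. exists s. (D(s,p) & ~H(s,p))) | (forall q. ~B(q))
All bound variables are already distinct, so no renaming is needed.
Pull the quantifiers to the front (each side's bound variable is not free in the other side):
  forall k. forall r. exists n. forall p. exists s. forall q. (B(k) & (~B(r) | ~B(n)) | D(s,p) & ~H(s,p) | ~B(q))
The quantifier exists n sits under an even number of negations (counting the antecedent side of each →), so it remains existential.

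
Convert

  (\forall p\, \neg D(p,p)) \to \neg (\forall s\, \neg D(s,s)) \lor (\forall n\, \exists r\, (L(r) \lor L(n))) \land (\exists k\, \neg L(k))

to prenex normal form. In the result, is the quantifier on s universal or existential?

existential

First replace A → B with ¬A ∨ B.
  \neg (\forall p\, \neg D(p,p)) \lor \neg (\forall s\, \neg D(s,s)) \lor (\forall n\, \exists r\, (L(r) \lor L(n))) \land (\exists k\, \neg L(k))
Move each ¬ inward, flipping quantifiers it crosses:
  (\exists p\, D(p,p)) \lor (\exists s\, D(s,s)) \lor (\forall n\, \exists r\, (L(r) \lor L(n))) \land (\exists k\, \neg L(k))
Pull the quantifiers to the front (each side's bound variable is not free in the other side):
  \exists p\, \exists s\, \forall n\, \exists r\, \exists k\, (D(p,p) \lor D(s,s) \lor (L(r) \lor L(n)) \land \neg L(k))
The quantifier \forall s sits under an odd number of negations (counting the antecedent side of each →), so it flips to \exists s.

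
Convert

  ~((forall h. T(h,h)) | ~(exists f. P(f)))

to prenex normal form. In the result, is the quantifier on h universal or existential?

existential

Push ¬ through the quantifiers and connectives to reach negation normal form:
  (exists h. ~T(h,h)) & (exists f. P(f))
All bound variables are already distinct, so no renaming is needed.
Finally move all quantifiers to the prefix:
  exists h. exists f. (~T(h,h) & P(f))
The quantifier forall h sits under an odd number of negations, so it flips to exists h.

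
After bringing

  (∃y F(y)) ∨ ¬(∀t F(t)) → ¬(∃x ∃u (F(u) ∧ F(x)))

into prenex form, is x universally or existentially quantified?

universal

Eliminate → and ↔ using ¬ and ∨.
  ¬((∃y F(y)) ∨ ¬(∀t F(t))) ∨ ¬(∃x ∃u (F(u) ∧ F(x)))
Move each ¬ inward, flipping quantifiers it crosses:
  (∀y ¬F(y)) ∧ (∀t F(t)) ∨ (∀x ∀u (¬F(u) ∨ ¬F(x)))
All bound variables are already distinct, so no renaming is needed.
Extract every quantifier outward, since the variables are now distinct and don't occur free across branches:
  ∀y ∀t ∀x ∀u (¬F(y) ∧ F(t) ∨ ¬F(u) ∨ ¬F(x))
The quantifier ∃x sits under an odd number of negations (counting the antecedent side of each →), so it flips to ∀x.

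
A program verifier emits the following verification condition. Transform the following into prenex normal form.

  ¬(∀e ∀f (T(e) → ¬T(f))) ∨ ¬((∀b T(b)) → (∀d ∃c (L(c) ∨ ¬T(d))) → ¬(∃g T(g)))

First replace A → B with ¬A ∨ B.
  ¬(∀e ∀f (¬T(e) ∨ ¬T(f))) ∨ ¬(¬(∀b T(b)) ∨ ¬(∀d ∃c (L(c) ∨ ¬T(d))) ∨ ¬(∃g T(g)))
Drive negations inward (¬∀x A ≡ ∃x ¬A, ¬∃x A ≡ ∀x ¬A, De Morgan for ∧/∨):
  (∃e ∃f (T(e) ∧ T(f))) ∨ (∀b T(b)) ∧ (∀d ∃c (L(c) ∨ ¬T(d))) ∧ (∃g T(g))
Extract every quantifier outward, since the variables are now distinct and don't occur free across branches:
  ∃e ∃f ∀b ∀d ∃c ∃g (T(e) ∧ T(f) ∨ T(b) ∧ (L(c) ∨ ¬T(d)) ∧ T(g))

∃e ∃f ∀b ∀d ∃c ∃g (T(e) ∧ T(f) ∨ T(b) ∧ (L(c) ∨ ¬T(d)) ∧ T(g))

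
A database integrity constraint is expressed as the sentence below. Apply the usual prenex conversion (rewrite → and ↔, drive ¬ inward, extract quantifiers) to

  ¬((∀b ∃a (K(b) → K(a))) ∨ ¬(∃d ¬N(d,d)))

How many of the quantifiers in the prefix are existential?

2

Eliminate → and ↔ using ¬ and ∨.
  ¬((∀b ∃a (¬K(b) ∨ K(a))) ∨ ¬(∃d ¬N(d,d)))
Drive negations inward (¬∀x A ≡ ∃x ¬A, ¬∃x A ≡ ∀x ¬A, De Morgan for ∧/∨):
  (∃b ∀a (K(b) ∧ ¬K(a))) ∧ (∃d ¬N(d,d))
All bound variables are already distinct, so no renaming is needed.
Finally move all quantifiers to the prefix:
  ∃b ∀a ∃d (K(b) ∧ ¬K(a) ∧ ¬N(d,d))
The prefix is ∃b ∀a ∃d: 1 universal, 2 existential.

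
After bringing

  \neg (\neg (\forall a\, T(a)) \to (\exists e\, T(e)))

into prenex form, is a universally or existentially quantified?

Rewrite implications/biconditionals: A → B as ¬A ∨ B.
  \neg (\neg \neg (\forall a\, T(a)) \lor (\exists e\, T(e)))
Push ¬ through the quantifiers and connectives to reach negation normal form:
  (\exists a\, \neg T(a)) \land (\forall e\, \neg T(e))
All bound variables are already distinct, so no renaming is needed.
Pull the quantifiers to the front (each side's bound variable is not free in the other side):
  \exists a\, \forall e\, (\neg T(a) \land \neg T(e))
The quantifier \forall a sits under an odd number of negations (counting the antecedent side of each →), so it flips to \exists a.

existential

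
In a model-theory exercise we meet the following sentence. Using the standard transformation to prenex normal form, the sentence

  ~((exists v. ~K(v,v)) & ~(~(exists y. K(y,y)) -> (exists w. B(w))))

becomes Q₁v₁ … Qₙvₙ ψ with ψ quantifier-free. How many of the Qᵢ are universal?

1

First replace A → B with ¬A ∨ B.
  ~((exists v. ~K(v,v)) & ~(~~(exists y. K(y,y)) | (exists w. B(w))))
Drive negations inward (¬∀x A ≡ ∃x ¬A, ¬∃x A ≡ ∀x ¬A, De Morgan for ∧/∨):
  (forall v. K(v,v)) | (exists y. K(y,y)) | (exists w. B(w))
All bound variables are already distinct, so no renaming is needed.
Pull the quantifiers to the front (each side's bound variable is not free in the other side):
  forall v. exists y. exists w. (K(v,v) | K(y,y) | B(w))
The prefix is forall v exists y exists w: 1 universal, 2 existential.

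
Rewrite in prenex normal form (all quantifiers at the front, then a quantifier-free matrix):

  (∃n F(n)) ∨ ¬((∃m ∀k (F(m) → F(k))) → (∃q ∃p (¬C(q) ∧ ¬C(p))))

Rewrite implications/biconditionals: A → B as ¬A ∨ B.
  (∃n F(n)) ∨ ¬(¬(∃m ∀k (¬F(m) ∨ F(k))) ∨ (∃q ∃p (¬C(q) ∧ ¬C(p))))
Push ¬ through the quantifiers and connectives to reach negation normal form:
  (∃n F(n)) ∨ (∃m ∀k (¬F(m) ∨ F(k))) ∧ (∀q ∀p (C(q) ∨ C(p)))
Pull the quantifiers to the front (each side's bound variable is not free in the other side):
  ∃n ∃m ∀k ∀q ∀p (F(n) ∨ (¬F(m) ∨ F(k)) ∧ (C(q) ∨ C(p)))

∃n ∃m ∀k ∀q ∀p (F(n) ∨ (¬F(m) ∨ F(k)) ∧ (C(q) ∨ C(p)))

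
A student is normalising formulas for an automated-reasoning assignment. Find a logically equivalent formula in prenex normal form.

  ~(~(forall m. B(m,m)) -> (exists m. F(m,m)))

Eliminate → and ↔ using ¬ and ∨.
  ~(~~(forall m. B(m,m)) | (exists m. F(m,m)))
Push ¬ through the quantifiers and connectives to reach negation normal form:
  (exists m. ~B(m,m)) & (forall m. ~F(m,m))
Give each quantifier a distinct variable: m↦z.
  (exists m. ~B(m,m)) & (forall z. ~F(z,z))
Extract every quantifier outward, since the variables are now distinct and don't occur free across branches:
  exists m. forall z. (~B(m,m) & ~F(z,z))

exists m. forall z. (~B(m,m) & ~F(z,z))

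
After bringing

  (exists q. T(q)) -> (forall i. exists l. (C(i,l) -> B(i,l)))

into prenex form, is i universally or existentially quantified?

First replace A → B with ¬A ∨ B.
  ~(exists q. T(q)) | (forall i. exists l. (~C(i,l) | B(i,l)))
Push ¬ through the quantifiers and connectives to reach negation normal form:
  (forall q. ~T(q)) | (forall i. exists l. (~C(i,l) | B(i,l)))
All bound variables are already distinct, so no renaming is needed.
Extract every quantifier outward, since the variables are now distinct and don't occur free across branches:
  forall q. forall i. exists l. (~T(q) | ~C(i,l) | B(i,l))
The quantifier forall i sits under an even number of negations (counting the antecedent side of each →), so it remains universal.

universal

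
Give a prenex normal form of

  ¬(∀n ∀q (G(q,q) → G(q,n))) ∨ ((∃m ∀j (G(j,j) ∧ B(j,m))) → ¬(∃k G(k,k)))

Rewrite implications/biconditionals: A → B as ¬A ∨ B.
  ¬(∀n ∀q (¬G(q,q) ∨ G(q,n))) ∨ ¬(∃m ∀j (G(j,j) ∧ B(j,m))) ∨ ¬(∃k G(k,k))
Move each ¬ inward, flipping quantifiers it crosses:
  (∃n ∃q (G(q,q) ∧ ¬G(q,n))) ∨ (∀m ∃j (¬G(j,j) ∨ ¬B(j,m))) ∨ (∀k ¬G(k,k))
All bound variables are already distinct, so no renaming is needed.
Finally move all quantifiers to the prefix:
  ∃n ∃q ∀m ∃j ∀k (G(q,q) ∧ ¬G(q,n) ∨ ¬G(j,j) ∨ ¬B(j,m) ∨ ¬G(k,k))

∃n ∃q ∀m ∃j ∀k (G(q,q) ∧ ¬G(q,n) ∨ ¬G(j,j) ∨ ¬B(j,m) ∨ ¬G(k,k))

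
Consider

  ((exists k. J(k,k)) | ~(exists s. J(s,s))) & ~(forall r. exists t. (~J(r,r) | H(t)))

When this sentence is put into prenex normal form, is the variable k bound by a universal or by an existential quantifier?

existential

Drive negations inward (¬∀x A ≡ ∃x ¬A, ¬∃x A ≡ ∀x ¬A, De Morgan for ∧/∨):
  ((exists k. J(k,k)) | (forall s. ~J(s,s))) & (exists r. forall t. (J(r,r) & ~H(t)))
All bound variables are already distinct, so no renaming is needed.
Finally move all quantifiers to the prefix:
  exists k. forall s. exists r. forall t. ((J(k,k) | ~J(s,s)) & J(r,r) & ~H(t))
The quantifier exists k sits under an even number of negations, so it remains existential.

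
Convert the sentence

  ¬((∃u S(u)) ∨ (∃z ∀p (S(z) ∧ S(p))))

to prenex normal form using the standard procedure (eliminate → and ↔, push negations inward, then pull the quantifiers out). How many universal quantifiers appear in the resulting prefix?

2

Move each ¬ inward, flipping quantifiers it crosses:
  (∀u ¬S(u)) ∧ (∀z ∃p (¬S(z) ∨ ¬S(p)))
All bound variables are already distinct, so no renaming is needed.
Finally move all quantifiers to the prefix:
  ∀u ∀z ∃p (¬S(u) ∧ (¬S(z) ∨ ¬S(p)))
The prefix is ∀u ∀z ∃p: 2 universal, 1 existential.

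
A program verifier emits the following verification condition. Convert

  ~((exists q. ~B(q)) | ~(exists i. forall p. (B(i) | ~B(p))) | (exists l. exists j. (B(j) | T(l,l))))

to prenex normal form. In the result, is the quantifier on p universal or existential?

Move each ¬ inward, flipping quantifiers it crosses:
  (forall q. B(q)) & (exists i. forall p. (B(i) | ~B(p))) & (forall l. forall j. (~B(j) & ~T(l,l)))
Finally move all quantifiers to the prefix:
  forall q. exists i. forall p. forall l. forall j. (B(q) & (B(i) | ~B(p)) & ~B(j) & ~T(l,l))
The quantifier forall p sits under an even number of negations, so it remains universal.

universal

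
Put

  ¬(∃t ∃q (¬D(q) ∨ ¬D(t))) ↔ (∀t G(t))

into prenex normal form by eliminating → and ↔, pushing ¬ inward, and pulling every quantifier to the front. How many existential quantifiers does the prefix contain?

3

First replace A → B with ¬A ∨ B; A ↔ B as (¬A ∨ B) ∧ (¬B ∨ A).
  (¬¬(∃t ∃q (¬D(q) ∨ ¬D(t))) ∨ (∀t G(t))) ∧ (¬(∀t G(t)) ∨ ¬(∃t ∃q (¬D(q) ∨ ¬D(t))))
Push ¬ through the quantifiers and connectives to reach negation normal form:
  ((∃t ∃q (¬D(q) ∨ ¬D(t))) ∨ (∀t G(t))) ∧ ((∃t ¬G(t)) ∨ (∀t ∀q (D(q) ∧ D(t))))
Standardize variables apart so no two quantifiers bind the same name: t↦y, t↦u1, t↦c, q↦z1.
  ((∃t ∃q (¬D(q) ∨ ¬D(t))) ∨ (∀y G(y))) ∧ ((∃u1 ¬G(u1)) ∨ (∀c ∀z1 (D(z1) ∧ D(c))))
Finally move all quantifiers to the prefix:
  ∃t ∃q ∀y ∃u1 ∀c ∀z1 ((¬D(q) ∨ ¬D(t) ∨ G(y)) ∧ (¬G(u1) ∨ D(z1) ∧ D(c)))
The prefix is ∃t ∃q ∀y ∃u1 ∀c ∀z1: 3 universal, 3 existential.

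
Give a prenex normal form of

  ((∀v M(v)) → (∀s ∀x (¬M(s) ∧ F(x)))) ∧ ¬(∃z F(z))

∃v ∀s ∀x ∀z ((¬M(v) ∨ ¬M(s) ∧ F(x)) ∧ ¬F(z))

Eliminate → and ↔ using ¬ and ∨.
  (¬(∀v M(v)) ∨ (∀s ∀x (¬M(s) ∧ F(x)))) ∧ ¬(∃z F(z))
Drive negations inward (¬∀x A ≡ ∃x ¬A, ¬∃x A ≡ ∀x ¬A, De Morgan for ∧/∨):
  ((∃v ¬M(v)) ∨ (∀s ∀x (¬M(s) ∧ F(x)))) ∧ (∀z ¬F(z))
Extract every quantifier outward, since the variables are now distinct and don't occur free across branches:
  ∃v ∀s ∀x ∀z ((¬M(v) ∨ ¬M(s) ∧ F(x)) ∧ ¬F(z))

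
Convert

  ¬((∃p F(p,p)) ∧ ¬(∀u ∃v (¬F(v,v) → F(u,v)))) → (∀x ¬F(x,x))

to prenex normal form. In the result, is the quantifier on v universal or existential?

universal

Rewrite implications/biconditionals: A → B as ¬A ∨ B.
  ¬¬((∃p F(p,p)) ∧ ¬(∀u ∃v (¬¬F(v,v) ∨ F(u,v)))) ∨ (∀x ¬F(x,x))
Move each ¬ inward, flipping quantifiers it crosses:
  (∃p F(p,p)) ∧ (∃u ∀v (¬F(v,v) ∧ ¬F(u,v))) ∨ (∀x ¬F(x,x))
All bound variables are already distinct, so no renaming is needed.
Pull the quantifiers to the front (each side's bound variable is not free in the other side):
  ∃p ∃u ∀v ∀x (F(p,p) ∧ ¬F(v,v) ∧ ¬F(u,v) ∨ ¬F(x,x))
The quantifier ∃v sits under an odd number of negations (counting the antecedent side of each →), so it flips to ∀v.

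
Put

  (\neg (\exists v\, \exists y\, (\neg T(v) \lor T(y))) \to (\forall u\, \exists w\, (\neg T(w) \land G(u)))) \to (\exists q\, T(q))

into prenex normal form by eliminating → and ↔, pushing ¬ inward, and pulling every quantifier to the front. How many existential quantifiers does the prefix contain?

2

First replace A → B with ¬A ∨ B.
  \neg (\neg \neg (\exists v\, \exists y\, (\neg T(v) \lor T(y))) \lor (\forall u\, \exists w\, (\neg T(w) \land G(u)))) \lor (\exists q\, T(q))
Drive negations inward (¬∀x A ≡ ∃x ¬A, ¬∃x A ≡ ∀x ¬A, De Morgan for ∧/∨):
  (\forall v\, \forall y\, (T(v) \land \neg T(y))) \land (\exists u\, \forall w\, (T(w) \lor \neg G(u))) \lor (\exists q\, T(q))
All bound variables are already distinct, so no renaming is needed.
Extract every quantifier outward, since the variables are now distinct and don't occur free across branches:
  \forall v\, \forall y\, \exists u\, \forall w\, \exists q\, (T(v) \land \neg T(y) \land (T(w) \lor \neg G(u)) \lor T(q))
The prefix is \forall v \forall y \exists u \forall w \exists q: 3 universal, 2 existential.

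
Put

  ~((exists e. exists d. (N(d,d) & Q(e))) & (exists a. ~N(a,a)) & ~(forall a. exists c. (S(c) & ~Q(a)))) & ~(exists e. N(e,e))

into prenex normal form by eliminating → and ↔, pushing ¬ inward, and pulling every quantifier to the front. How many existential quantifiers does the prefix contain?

Drive negations inward (¬∀x A ≡ ∃x ¬A, ¬∃x A ≡ ∀x ¬A, De Morgan for ∧/∨):
  ((forall e. forall d. (~N(d,d) | ~Q(e))) | (forall a. N(a,a)) | (forall a. exists c. (S(c) & ~Q(a)))) & (forall e. ~N(e,e))
Give each quantifier a distinct variable: a↦z1, e↦u1.
  ((forall e. forall d. (~N(d,d) | ~Q(e))) | (forall a. N(a,a)) | (forall z1. exists c. (S(c) & ~Q(z1)))) & (forall u1. ~N(u1,u1))
Finally move all quantifiers to the prefix:
  forall e. forall d. forall a. forall z1. exists c. forall u1. ((~N(d,d) | ~Q(e) | N(a,a) | S(c) & ~Q(z1)) & ~N(u1,u1))
The prefix is forall e forall d forall a forall z1 exists c forall u1: 5 universal, 1 existential.

1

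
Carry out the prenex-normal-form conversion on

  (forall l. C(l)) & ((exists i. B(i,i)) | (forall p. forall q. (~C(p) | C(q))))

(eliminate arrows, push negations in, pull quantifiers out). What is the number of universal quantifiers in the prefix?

Pull the quantifiers to the front (each side's bound variable is not free in the other side):
  forall l. exists i. forall p. forall q. (C(l) & (B(i,i) | ~C(p) | C(q)))
The prefix is forall l exists i forall p forall q: 3 universal, 1 existential.

3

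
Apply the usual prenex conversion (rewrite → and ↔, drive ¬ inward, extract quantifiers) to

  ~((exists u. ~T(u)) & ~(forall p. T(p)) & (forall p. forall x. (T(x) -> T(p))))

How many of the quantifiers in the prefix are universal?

2

Eliminate → and ↔ using ¬ and ∨.
  ~((exists u. ~T(u)) & ~(forall p. T(p)) & (forall p. forall x. (~T(x) | T(p))))
Move each ¬ inward, flipping quantifiers it crosses:
  (forall u. T(u)) | (forall p. T(p)) | (exists p. exists x. (T(x) & ~T(p)))
Rename bound variables to avoid capture: p↦z.
  (forall u. T(u)) | (forall p. T(p)) | (exists z. exists x. (T(x) & ~T(z)))
Pull the quantifiers to the front (each side's bound variable is not free in the other side):
  forall u. forall p. exists z. exists x. (T(u) | T(p) | T(x) & ~T(z))
The prefix is forall u forall p exists z exists x: 2 universal, 2 existential.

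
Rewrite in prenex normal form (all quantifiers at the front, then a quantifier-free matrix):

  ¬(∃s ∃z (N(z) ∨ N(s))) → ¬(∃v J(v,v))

Eliminate → and ↔ using ¬ and ∨.
  ¬¬(∃s ∃z (N(z) ∨ N(s))) ∨ ¬(∃v J(v,v))
Move each ¬ inward, flipping quantifiers it crosses:
  (∃s ∃z (N(z) ∨ N(s))) ∨ (∀v ¬J(v,v))
All bound variables are already distinct, so no renaming is needed.
Extract every quantifier outward, since the variables are now distinct and don't occur free across branches:
  ∃s ∃z ∀v (N(z) ∨ N(s) ∨ ¬J(v,v))

∃s ∃z ∀v (N(z) ∨ N(s) ∨ ¬J(v,v))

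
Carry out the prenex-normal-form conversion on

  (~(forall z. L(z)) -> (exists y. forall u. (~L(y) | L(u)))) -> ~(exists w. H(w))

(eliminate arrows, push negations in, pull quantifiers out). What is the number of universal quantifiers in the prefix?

Rewrite implications/biconditionals: A → B as ¬A ∨ B.
  ~(~~(forall z. L(z)) | (exists y. forall u. (~L(y) | L(u)))) | ~(exists w. H(w))
Drive negations inward (¬∀x A ≡ ∃x ¬A, ¬∃x A ≡ ∀x ¬A, De Morgan for ∧/∨):
  (exists z. ~L(z)) & (forall y. exists u. (L(y) & ~L(u))) | (forall w. ~H(w))
All bound variables are already distinct, so no renaming is needed.
Finally move all quantifiers to the prefix:
  exists z. forall y. exists u. forall w. (~L(z) & L(y) & ~L(u) | ~H(w))
The prefix is exists z forall y exists u forall w: 2 universal, 2 existential.

2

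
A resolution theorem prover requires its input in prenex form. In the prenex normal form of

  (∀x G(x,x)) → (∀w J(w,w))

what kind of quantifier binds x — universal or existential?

existential

First replace A → B with ¬A ∨ B.
  ¬(∀x G(x,x)) ∨ (∀w J(w,w))
Push ¬ through the quantifiers and connectives to reach negation normal form:
  (∃x ¬G(x,x)) ∨ (∀w J(w,w))
All bound variables are already distinct, so no renaming is needed.
Pull the quantifiers to the front (each side's bound variable is not free in the other side):
  ∃x ∀w (¬G(x,x) ∨ J(w,w))
The quantifier ∀x sits under an odd number of negations (counting the antecedent side of each →), so it flips to ∃x.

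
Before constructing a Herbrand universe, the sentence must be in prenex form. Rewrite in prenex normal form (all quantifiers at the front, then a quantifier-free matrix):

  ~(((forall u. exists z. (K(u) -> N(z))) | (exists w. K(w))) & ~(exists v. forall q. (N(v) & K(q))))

exists u. forall z. forall w. exists v. forall q. (K(u) & ~N(z) & ~K(w) | N(v) & K(q))

First replace A → B with ¬A ∨ B.
  ~(((forall u. exists z. (~K(u) | N(z))) | (exists w. K(w))) & ~(exists v. forall q. (N(v) & K(q))))
Drive negations inward (¬∀x A ≡ ∃x ¬A, ¬∃x A ≡ ∀x ¬A, De Morgan for ∧/∨):
  (exists u. forall z. (K(u) & ~N(z))) & (forall w. ~K(w)) | (exists v. forall q. (N(v) & K(q)))
Finally move all quantifiers to the prefix:
  exists u. forall z. forall w. exists v. forall q. (K(u) & ~N(z) & ~K(w) | N(v) & K(q))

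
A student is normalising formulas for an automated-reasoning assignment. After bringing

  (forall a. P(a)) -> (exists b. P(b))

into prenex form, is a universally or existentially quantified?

First replace A → B with ¬A ∨ B.
  ~(forall a. P(a)) | (exists b. P(b))
Drive negations inward (¬∀x A ≡ ∃x ¬A, ¬∃x A ≡ ∀x ¬A, De Morgan for ∧/∨):
  (exists a. ~P(a)) | (exists b. P(b))
All bound variables are already distinct, so no renaming is needed.
Extract every quantifier outward, since the variables are now distinct and don't occur free across branches:
  exists a. exists b. (~P(a) | P(b))
The quantifier forall a sits under an odd number of negations (counting the antecedent side of each →), so it flips to exists a.

existential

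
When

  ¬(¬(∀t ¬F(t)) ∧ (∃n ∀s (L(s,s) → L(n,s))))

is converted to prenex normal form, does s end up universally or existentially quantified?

existential

Rewrite implications/biconditionals: A → B as ¬A ∨ B.
  ¬(¬(∀t ¬F(t)) ∧ (∃n ∀s (¬L(s,s) ∨ L(n,s))))
Push ¬ through the quantifiers and connectives to reach negation normal form:
  (∀t ¬F(t)) ∨ (∀n ∃s (L(s,s) ∧ ¬L(n,s)))
Extract every quantifier outward, since the variables are now distinct and don't occur free across branches:
  ∀t ∀n ∃s (¬F(t) ∨ L(s,s) ∧ ¬L(n,s))
The quantifier ∀s sits under an odd number of negations (counting the antecedent side of each →), so it flips to ∃s.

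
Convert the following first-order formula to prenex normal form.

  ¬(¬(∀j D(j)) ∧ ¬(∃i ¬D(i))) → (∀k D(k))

Eliminate → and ↔ using ¬ and ∨.
  ¬¬(¬(∀j D(j)) ∧ ¬(∃i ¬D(i))) ∨ (∀k D(k))
Move each ¬ inward, flipping quantifiers it crosses:
  (∃j ¬D(j)) ∧ (∀i D(i)) ∨ (∀k D(k))
All bound variables are already distinct, so no renaming is needed.
Finally move all quantifiers to the prefix:
  ∃j ∀i ∀k (¬D(j) ∧ D(i) ∨ D(k))

∃j ∀i ∀k (¬D(j) ∧ D(i) ∨ D(k))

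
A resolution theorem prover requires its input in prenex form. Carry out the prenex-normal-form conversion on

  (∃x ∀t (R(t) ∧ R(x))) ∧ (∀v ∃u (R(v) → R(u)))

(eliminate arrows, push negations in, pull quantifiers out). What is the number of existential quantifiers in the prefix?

Rewrite implications/biconditionals: A → B as ¬A ∨ B.
  (∃x ∀t (R(t) ∧ R(x))) ∧ (∀v ∃u (¬R(v) ∨ R(u)))
All bound variables are already distinct, so no renaming is needed.
Pull the quantifiers to the front (each side's bound variable is not free in the other side):
  ∃x ∀t ∀v ∃u (R(t) ∧ R(x) ∧ (¬R(v) ∨ R(u)))
The prefix is ∃x ∀t ∀v ∃u: 2 universal, 2 existential.

2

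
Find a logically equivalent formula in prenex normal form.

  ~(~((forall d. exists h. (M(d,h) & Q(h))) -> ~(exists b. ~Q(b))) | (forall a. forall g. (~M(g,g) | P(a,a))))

Eliminate → and ↔ using ¬ and ∨.
  ~(~(~(forall d. exists h. (M(d,h) & Q(h))) | ~(exists b. ~Q(b))) | (forall a. forall g. (~M(g,g) | P(a,a))))
Drive negations inward (¬∀x A ≡ ∃x ¬A, ¬∃x A ≡ ∀x ¬A, De Morgan for ∧/∨):
  ((exists d. forall h. (~M(d,h) | ~Q(h))) | (forall b. Q(b))) & (exists a. exists g. (M(g,g) & ~P(a,a)))
Finally move all quantifiers to the prefix:
  exists d. forall h. forall b. exists a. exists g. ((~M(d,h) | ~Q(h) | Q(b)) & M(g,g) & ~P(a,a))

exists d. forall h. forall b. exists a. exists g. ((~M(d,h) | ~Q(h) | Q(b)) & M(g,g) & ~P(a,a))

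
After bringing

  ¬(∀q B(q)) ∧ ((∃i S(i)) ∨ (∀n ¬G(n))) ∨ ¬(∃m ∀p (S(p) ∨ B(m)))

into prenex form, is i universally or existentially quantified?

existential

Push ¬ through the quantifiers and connectives to reach negation normal form:
  (∃q ¬B(q)) ∧ ((∃i S(i)) ∨ (∀n ¬G(n))) ∨ (∀m ∃p (¬S(p) ∧ ¬B(m)))
Pull the quantifiers to the front (each side's bound variable is not free in the other side):
  ∃q ∃i ∀n ∀m ∃p (¬B(q) ∧ (S(i) ∨ ¬G(n)) ∨ ¬S(p) ∧ ¬B(m))
The quantifier ∃i sits under an even number of negations, so it remains existential.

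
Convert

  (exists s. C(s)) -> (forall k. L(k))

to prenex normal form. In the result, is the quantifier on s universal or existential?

Rewrite implications/biconditionals: A → B as ¬A ∨ B.
  ~(exists s. C(s)) | (forall k. L(k))
Drive negations inward (¬∀x A ≡ ∃x ¬A, ¬∃x A ≡ ∀x ¬A, De Morgan for ∧/∨):
  (forall s. ~C(s)) | (forall k. L(k))
All bound variables are already distinct, so no renaming is needed.
Finally move all quantifiers to the prefix:
  forall s. forall k. (~C(s) | L(k))
The quantifier exists s sits under an odd number of negations (counting the antecedent side of each →), so it flips to forall s.

universal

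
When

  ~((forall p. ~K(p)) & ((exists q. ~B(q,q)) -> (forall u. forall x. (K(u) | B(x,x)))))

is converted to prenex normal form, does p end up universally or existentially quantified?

existential

Rewrite implications/biconditionals: A → B as ¬A ∨ B.
  ~((forall p. ~K(p)) & (~(exists q. ~B(q,q)) | (forall u. forall x. (K(u) | B(x,x)))))
Drive negations inward (¬∀x A ≡ ∃x ¬A, ¬∃x A ≡ ∀x ¬A, De Morgan for ∧/∨):
  (exists p. K(p)) | (exists q. ~B(q,q)) & (exists u. exists x. (~K(u) & ~B(x,x)))
All bound variables are already distinct, so no renaming is needed.
Finally move all quantifiers to the prefix:
  exists p. exists q. exists u. exists x. (K(p) | ~B(q,q) & ~K(u) & ~B(x,x))
The quantifier forall p sits under an odd number of negations (counting the antecedent side of each →), so it flips to exists p.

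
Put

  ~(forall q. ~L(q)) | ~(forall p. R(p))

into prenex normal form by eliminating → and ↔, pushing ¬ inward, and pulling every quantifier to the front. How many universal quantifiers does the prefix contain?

Push ¬ through the quantifiers and connectives to reach negation normal form:
  (exists q. L(q)) | (exists p. ~R(p))
All bound variables are already distinct, so no renaming is needed.
Pull the quantifiers to the front (each side's bound variable is not free in the other side):
  exists q. exists p. (L(q) | ~R(p))
The prefix is exists q exists p: 0 universal, 2 existential.

0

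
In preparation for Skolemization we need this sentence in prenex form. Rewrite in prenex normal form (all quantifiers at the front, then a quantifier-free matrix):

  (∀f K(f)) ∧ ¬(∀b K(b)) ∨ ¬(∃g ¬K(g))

Move each ¬ inward, flipping quantifiers it crosses:
  (∀f K(f)) ∧ (∃b ¬K(b)) ∨ (∀g K(g))
All bound variables are already distinct, so no renaming is needed.
Pull the quantifiers to the front (each side's bound variable is not free in the other side):
  ∀f ∃b ∀g (K(f) ∧ ¬K(b) ∨ K(g))

∀f ∃b ∀g (K(f) ∧ ¬K(b) ∨ K(g))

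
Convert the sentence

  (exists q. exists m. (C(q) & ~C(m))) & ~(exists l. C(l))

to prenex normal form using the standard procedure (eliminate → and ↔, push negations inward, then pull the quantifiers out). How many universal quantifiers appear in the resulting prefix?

Push ¬ through the quantifiers and connectives to reach negation normal form:
  (exists q. exists m. (C(q) & ~C(m))) & (forall l. ~C(l))
All bound variables are already distinct, so no renaming is needed.
Finally move all quantifiers to the prefix:
  exists q. exists m. forall l. (C(q) & ~C(m) & ~C(l))
The prefix is exists q exists m forall l: 1 universal, 2 existential.

1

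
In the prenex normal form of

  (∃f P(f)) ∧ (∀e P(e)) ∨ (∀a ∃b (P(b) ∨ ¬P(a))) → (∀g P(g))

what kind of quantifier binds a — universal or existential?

existential

First replace A → B with ¬A ∨ B.
  ¬((∃f P(f)) ∧ (∀e P(e)) ∨ (∀a ∃b (P(b) ∨ ¬P(a)))) ∨ (∀g P(g))
Drive negations inward (¬∀x A ≡ ∃x ¬A, ¬∃x A ≡ ∀x ¬A, De Morgan for ∧/∨):
  ((∀f ¬P(f)) ∨ (∃e ¬P(e))) ∧ (∃a ∀b (¬P(b) ∧ P(a))) ∨ (∀g P(g))
All bound variables are already distinct, so no renaming is needed.
Pull the quantifiers to the front (each side's bound variable is not free in the other side):
  ∀f ∃e ∃a ∀b ∀g ((¬P(f) ∨ ¬P(e)) ∧ ¬P(b) ∧ P(a) ∨ P(g))
The quantifier ∀a sits under an odd number of negations (counting the antecedent side of each →), so it flips to ∃a.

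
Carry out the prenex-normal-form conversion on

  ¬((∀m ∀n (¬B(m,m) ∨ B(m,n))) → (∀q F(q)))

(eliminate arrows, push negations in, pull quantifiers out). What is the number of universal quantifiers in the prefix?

First replace A → B with ¬A ∨ B.
  ¬(¬(∀m ∀n (¬B(m,m) ∨ B(m,n))) ∨ (∀q F(q)))
Move each ¬ inward, flipping quantifiers it crosses:
  (∀m ∀n (¬B(m,m) ∨ B(m,n))) ∧ (∃q ¬F(q))
Finally move all quantifiers to the prefix:
  ∀m ∀n ∃q ((¬B(m,m) ∨ B(m,n)) ∧ ¬F(q))
The prefix is ∀m ∀n ∃q: 2 universal, 1 existential.

2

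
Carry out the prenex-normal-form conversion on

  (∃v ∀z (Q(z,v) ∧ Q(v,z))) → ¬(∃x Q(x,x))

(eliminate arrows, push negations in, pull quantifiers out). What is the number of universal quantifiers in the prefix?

2

Eliminate → and ↔ using ¬ and ∨.
  ¬(∃v ∀z (Q(z,v) ∧ Q(v,z))) ∨ ¬(∃x Q(x,x))
Move each ¬ inward, flipping quantifiers it crosses:
  (∀v ∃z (¬Q(z,v) ∨ ¬Q(v,z))) ∨ (∀x ¬Q(x,x))
All bound variables are already distinct, so no renaming is needed.
Pull the quantifiers to the front (each side's bound variable is not free in the other side):
  ∀v ∃z ∀x (¬Q(z,v) ∨ ¬Q(v,z) ∨ ¬Q(x,x))
The prefix is ∀v ∃z ∀x: 2 universal, 1 existential.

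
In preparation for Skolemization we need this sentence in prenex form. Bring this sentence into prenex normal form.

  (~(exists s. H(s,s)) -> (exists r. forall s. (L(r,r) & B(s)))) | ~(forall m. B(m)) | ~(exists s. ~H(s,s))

First replace A → B with ¬A ∨ B.
  ~~(exists s. H(s,s)) | (exists r. forall s. (L(r,r) & B(s))) | ~(forall m. B(m)) | ~(exists s. ~H(s,s))
Move each ¬ inward, flipping quantifiers it crosses:
  (exists s. H(s,s)) | (exists r. forall s. (L(r,r) & B(s))) | (exists m. ~B(m)) | (forall s. H(s,s))
Give each quantifier a distinct variable: s↦v1, s↦x1.
  (exists s. H(s,s)) | (exists r. forall v1. (L(r,r) & B(v1))) | (exists m. ~B(m)) | (forall x1. H(x1,x1))
Extract every quantifier outward, since the variables are now distinct and don't occur free across branches:
  exists s. exists r. forall v1. exists m. forall x1. (H(s,s) | L(r,r) & B(v1) | ~B(m) | H(x1,x1))

exists s. exists r. forall v1. exists m. forall x1. (H(s,s) | L(r,r) & B(v1) | ~B(m) | H(x1,x1))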